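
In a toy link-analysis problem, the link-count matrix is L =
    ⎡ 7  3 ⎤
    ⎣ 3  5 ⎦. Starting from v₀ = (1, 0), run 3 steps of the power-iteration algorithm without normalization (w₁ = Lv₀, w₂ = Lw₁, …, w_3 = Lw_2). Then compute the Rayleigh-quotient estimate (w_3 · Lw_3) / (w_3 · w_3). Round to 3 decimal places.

w1 = Lv₀ = (7, 3)
w2 = Lw1 = (58, 36)
w3 = Lw2 = (514, 354)
Lw3 = (4660, 3312)
w3·Lw3 = 514·4660 + 354·3312 = 3567688; w3·w3 = 514·514 + 354·354 = 389512
λ ≈ 3567688/389512 = 9.159

λ ≈ 9.159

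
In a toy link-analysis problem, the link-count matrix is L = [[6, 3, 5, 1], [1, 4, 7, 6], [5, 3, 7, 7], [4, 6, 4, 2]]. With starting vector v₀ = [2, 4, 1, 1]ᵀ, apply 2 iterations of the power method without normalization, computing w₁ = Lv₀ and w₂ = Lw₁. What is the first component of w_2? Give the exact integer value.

491

w1 = Lv₀ = (6·2 + 3·4 + 5·1 + 1·1; 1·2 + 4·4 + 7·1 + 6·1; 5·2 + 3·4 + 7·1 + 7·1; 4·2 + 6·4 + 4·1 + 2·1) = (30, 31, 36, 38)
w2 = Lw1 = (6·30 + 3·31 + 5·36 + 1·38; 1·30 + 4·31 + 7·36 + 6·38; 5·30 + 3·31 + 7·36 + 7·38; 4·30 + 6·31 + 4·36 + 2·38) = (491, 634, 761, 526)
The requested component of w2 is 491.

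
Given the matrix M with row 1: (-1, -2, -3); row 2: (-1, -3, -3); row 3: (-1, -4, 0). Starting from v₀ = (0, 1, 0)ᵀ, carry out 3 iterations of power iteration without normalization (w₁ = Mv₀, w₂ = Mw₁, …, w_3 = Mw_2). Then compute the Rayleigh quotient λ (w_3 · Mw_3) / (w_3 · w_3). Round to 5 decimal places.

λ ≈ -6.20462

w1 = Mv₀ = (-2, -3, -4)
w2 = Mw1 = (20, 23, 14)
w3 = Mw2 = (-108, -131, -112)
Mw3 = (706, 837, 632)
w3·Mw3 = (-108)·706 + (-131)·837 + (-112)·632 = -256679; w3·w3 = (-108)·(-108) + (-131)·(-131) + (-112)·(-112) = 41369
λ ≈ -256679/41369 = -6.20462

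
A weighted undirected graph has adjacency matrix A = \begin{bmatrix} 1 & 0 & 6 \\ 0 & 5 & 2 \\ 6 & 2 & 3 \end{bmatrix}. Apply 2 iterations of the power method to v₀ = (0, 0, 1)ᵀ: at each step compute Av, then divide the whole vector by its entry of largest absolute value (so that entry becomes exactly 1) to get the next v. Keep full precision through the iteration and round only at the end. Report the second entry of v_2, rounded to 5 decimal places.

0.32653

Av0 = (6.000000, 2.000000, 3.000000); divide by 6.000000 → v1 = (1.000000, 0.333333, 0.500000)
Av1 = (4.000000, 2.666667, 8.166667); divide by 8.166667 → v2 = (0.489796, 0.326531, 1.000000)
Requested entry of v2: 16/49 = 0.32653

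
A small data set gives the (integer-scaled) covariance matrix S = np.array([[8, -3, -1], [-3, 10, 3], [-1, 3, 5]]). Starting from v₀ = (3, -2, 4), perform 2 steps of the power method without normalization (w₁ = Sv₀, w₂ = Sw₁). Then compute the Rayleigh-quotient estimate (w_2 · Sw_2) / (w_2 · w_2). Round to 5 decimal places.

w1 = Sv₀ = (26, -17, 11)
w2 = Sw1 = (248, -215, -22)
Sw2 = (2651, -2960, -1003)
w2·Sw2 = 248·2651 + (-215)·(-2960) + (-22)·(-1003) = 1315914; w2·w2 = 248·248 + (-215)·(-215) + (-22)·(-22) = 108213
λ ≈ 1315914/108213 = 12.16041

12.16041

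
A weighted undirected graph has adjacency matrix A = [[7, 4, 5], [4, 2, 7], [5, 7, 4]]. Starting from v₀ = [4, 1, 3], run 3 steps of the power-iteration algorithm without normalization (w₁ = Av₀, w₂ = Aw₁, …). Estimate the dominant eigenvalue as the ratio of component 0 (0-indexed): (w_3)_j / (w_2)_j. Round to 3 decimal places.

15.053

w1 = Av₀ = (7·4 + 4·1 + 5·3; 4·4 + 2·1 + 7·3; 5·4 + 7·1 + 4·3) = (47, 39, 39)
w2 = Aw1 = (7·47 + 4·39 + 5·39; 4·47 + 2·39 + 7·39; 5·47 + 7·39 + 4·39) = (680, 539, 664)
w3 = Aw2 = (10236, 8446, 9829)
Ratio at component: 10236 / 680 = 15.053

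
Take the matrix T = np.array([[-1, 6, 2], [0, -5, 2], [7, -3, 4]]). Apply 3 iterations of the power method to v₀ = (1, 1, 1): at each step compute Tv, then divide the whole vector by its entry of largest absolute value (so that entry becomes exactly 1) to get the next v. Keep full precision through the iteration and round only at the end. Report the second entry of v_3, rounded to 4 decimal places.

0.0667

Tv0 = (7.00000, -3.00000, 8.00000); divide by 8.00000 → v1 = (0.87500, -0.37500, 1.00000)
Tv1 = (-1.12500, 3.87500, 11.25000); divide by 11.25000 → v2 = (-0.10000, 0.34444, 1.00000)
Tv2 = (4.16667, 0.27778, 2.26667); divide by 4.16667 → v3 = (1.00000, 0.06667, 0.54400)
Requested entry of v3: 25/375 = 0.0667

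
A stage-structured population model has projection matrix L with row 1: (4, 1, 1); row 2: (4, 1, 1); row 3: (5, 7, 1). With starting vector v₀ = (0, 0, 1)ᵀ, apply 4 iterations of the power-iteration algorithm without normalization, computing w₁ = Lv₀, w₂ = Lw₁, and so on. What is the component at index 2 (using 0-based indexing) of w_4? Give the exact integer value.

w1 = Lv₀ = (1, 1, 1)
w2 = Lw1 = (6, 6, 13)
w3 = Lw2 = (43, 43, 85)
w4 = Lw3 = (300, 300, 601)
The requested component of w4 is 601.

601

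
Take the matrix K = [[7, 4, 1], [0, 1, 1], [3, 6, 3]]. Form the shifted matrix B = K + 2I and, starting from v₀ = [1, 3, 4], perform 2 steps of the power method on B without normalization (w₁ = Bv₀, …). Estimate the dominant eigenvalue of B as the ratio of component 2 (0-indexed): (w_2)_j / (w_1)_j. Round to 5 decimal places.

μ ≈ 8.73171

B = K + 2I has rows (9, 4, 1); (0, 3, 1); (3, 6, 5)
w1 = Bv₀ = (25, 13, 41)
w2 = Bw1 = (318, 80, 358)
Ratio: 358/41 = 8.73171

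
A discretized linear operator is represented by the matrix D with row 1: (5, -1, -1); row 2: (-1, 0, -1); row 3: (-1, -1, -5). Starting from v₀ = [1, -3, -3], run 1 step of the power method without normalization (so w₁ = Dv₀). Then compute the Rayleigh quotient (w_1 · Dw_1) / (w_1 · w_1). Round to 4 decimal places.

-3.2029

w1 = Dv₀ = (11, 2, 17)
Dw1 = (36, -28, -98)
w1·Dw1 = 11·36 + 2·(-28) + 17·(-98) = -1326; w1·w1 = 11·11 + 2·2 + 17·17 = 414
λ ≈ -1326/414 = -3.2029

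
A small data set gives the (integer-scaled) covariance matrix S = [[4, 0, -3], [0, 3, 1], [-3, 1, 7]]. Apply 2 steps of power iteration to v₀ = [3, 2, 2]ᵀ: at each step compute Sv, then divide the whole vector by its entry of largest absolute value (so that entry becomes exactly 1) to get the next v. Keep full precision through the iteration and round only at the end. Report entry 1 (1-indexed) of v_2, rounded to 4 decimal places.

Sv0 = (6.00000, 8.00000, 7.00000); divide by 8.00000 → v1 = (0.75000, 1.00000, 0.87500)
Sv1 = (0.37500, 3.87500, 4.87500); divide by 4.87500 → v2 = (0.07692, 0.79487, 1.00000)
Requested entry of v2: 3/39 = 0.0769

0.0769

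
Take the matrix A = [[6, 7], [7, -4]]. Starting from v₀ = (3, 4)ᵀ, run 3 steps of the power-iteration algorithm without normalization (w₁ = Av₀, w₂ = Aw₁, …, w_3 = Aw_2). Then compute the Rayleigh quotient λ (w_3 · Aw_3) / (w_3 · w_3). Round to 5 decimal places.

8.65821

w1 = Av₀ = (46, 5)
w2 = Aw1 = (311, 302)
w3 = Aw2 = (3980, 969)
Aw3 = (30663, 23984)
w3·Aw3 = 3980·30663 + 969·23984 = 145279236; w3·w3 = 3980·3980 + 969·969 = 16779361
λ ≈ 145279236/16779361 = 8.65821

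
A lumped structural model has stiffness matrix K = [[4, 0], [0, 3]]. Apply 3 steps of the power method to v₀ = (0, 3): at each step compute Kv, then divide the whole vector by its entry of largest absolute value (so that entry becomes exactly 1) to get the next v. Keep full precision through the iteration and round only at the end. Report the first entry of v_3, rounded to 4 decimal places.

Kv0 = (0.00000, 9.00000); divide by 9.00000 → v1 = (0.00000, 1.00000)
Kv1 = (0.00000, 3.00000); divide by 3.00000 → v2 = (0.00000, 1.00000)
Kv2 = (0.00000, 3.00000); divide by 3.00000 → v3 = (0.00000, 1.00000)
Requested entry of v3: 0/81 = 0.0000

0.0000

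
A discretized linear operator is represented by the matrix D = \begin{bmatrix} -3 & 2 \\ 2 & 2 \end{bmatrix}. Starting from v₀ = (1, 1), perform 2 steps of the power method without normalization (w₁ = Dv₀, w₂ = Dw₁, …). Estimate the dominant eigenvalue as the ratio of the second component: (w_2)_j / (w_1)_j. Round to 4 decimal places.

w1 = Dv₀ = ((-3)·1 + 2·1; 2·1 + 2·1) = (-1, 4)
w2 = Dw1 = ((-3)·(-1) + 2·4; 2·(-1) + 2·4) = (11, 6)
Ratio at component: 6 / 4 = 1.5000

λ ≈ 1.5000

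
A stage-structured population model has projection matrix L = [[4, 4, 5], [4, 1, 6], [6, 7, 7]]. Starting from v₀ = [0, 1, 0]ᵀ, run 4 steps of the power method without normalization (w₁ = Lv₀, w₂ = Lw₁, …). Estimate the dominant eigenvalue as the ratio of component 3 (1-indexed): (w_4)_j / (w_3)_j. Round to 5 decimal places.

λ ≈ 15.01919

w1 = Lv₀ = (4·0 + 4·1 + 5·0; 4·0 + 1·1 + 6·0; 6·0 + 7·1 + 7·0) = (4, 1, 7)
w2 = Lw1 = (4·4 + 4·1 + 5·7; 4·4 + 1·1 + 6·7; 6·4 + 7·1 + 7·7) = (55, 59, 80)
w3 = Lw2 = (856, 759, 1303)
w4 = Lw3 = (12975, 12001, 19570)
Ratio at component: 19570 / 1303 = 15.01919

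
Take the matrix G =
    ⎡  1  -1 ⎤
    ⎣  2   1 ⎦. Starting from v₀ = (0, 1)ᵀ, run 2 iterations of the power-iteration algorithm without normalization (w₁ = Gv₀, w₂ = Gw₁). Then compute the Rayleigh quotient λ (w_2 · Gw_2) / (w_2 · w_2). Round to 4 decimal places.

1.4000

w1 = Gv₀ = (1·0 + (-1)·1; 2·0 + 1·1) = (-1, 1)
w2 = Gw1 = (1·(-1) + (-1)·1; 2·(-1) + 1·1) = (-2, -1)
Gw2 = (-1, -5)
w2·Gw2 = (-2)·(-1) + (-1)·(-5) = 7; w2·w2 = (-2)·(-2) + (-1)·(-1) = 5
λ ≈ 7/5 = 1.4000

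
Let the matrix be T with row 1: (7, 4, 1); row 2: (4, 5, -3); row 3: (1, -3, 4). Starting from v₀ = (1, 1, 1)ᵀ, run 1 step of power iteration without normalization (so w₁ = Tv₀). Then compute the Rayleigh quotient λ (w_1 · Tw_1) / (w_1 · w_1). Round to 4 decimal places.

w1 = Tv₀ = (7·1 + 4·1 + 1·1; 4·1 + 5·1 + (-3)·1; 1·1 + (-3)·1 + 4·1) = (12, 6, 2)
Tw1 = (110, 72, 2)
w1·Tw1 = 12·110 + 6·72 + 2·2 = 1756; w1·w1 = 12·12 + 6·6 + 2·2 = 184
λ ≈ 1756/184 = 9.5435

9.5435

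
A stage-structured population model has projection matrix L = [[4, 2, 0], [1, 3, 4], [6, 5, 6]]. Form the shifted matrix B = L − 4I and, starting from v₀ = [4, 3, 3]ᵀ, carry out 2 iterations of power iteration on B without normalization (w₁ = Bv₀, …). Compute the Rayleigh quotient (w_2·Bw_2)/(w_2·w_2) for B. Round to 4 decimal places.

B = L − 4I has rows (0, 2, 0); (1, -1, 4); (6, 5, 2)
w1 = Bv₀ = (6, 13, 45)
w2 = Bw1 = (26, 173, 191)
Bw2 = (346, 617, 1403)
w2·Bw2 = 383710; w2·w2 = 67086; μ ≈ 383710/67086 = 5.7197

μ ≈ 5.7197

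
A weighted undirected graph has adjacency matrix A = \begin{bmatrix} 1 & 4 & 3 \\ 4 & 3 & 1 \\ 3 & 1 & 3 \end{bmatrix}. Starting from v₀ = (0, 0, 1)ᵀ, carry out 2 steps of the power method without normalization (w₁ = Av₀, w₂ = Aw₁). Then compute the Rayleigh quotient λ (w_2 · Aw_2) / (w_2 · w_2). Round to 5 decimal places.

w1 = Av₀ = (1·0 + 4·0 + 3·1; 4·0 + 3·0 + 1·1; 3·0 + 1·0 + 3·1) = (3, 1, 3)
w2 = Aw1 = (1·3 + 4·1 + 3·3; 4·3 + 3·1 + 1·3; 3·3 + 1·1 + 3·3) = (16, 18, 19)
Aw2 = (145, 137, 123)
w2·Aw2 = 16·145 + 18·137 + 19·123 = 7123; w2·w2 = 16·16 + 18·18 + 19·19 = 941
λ ≈ 7123/941 = 7.56961

λ ≈ 7.56961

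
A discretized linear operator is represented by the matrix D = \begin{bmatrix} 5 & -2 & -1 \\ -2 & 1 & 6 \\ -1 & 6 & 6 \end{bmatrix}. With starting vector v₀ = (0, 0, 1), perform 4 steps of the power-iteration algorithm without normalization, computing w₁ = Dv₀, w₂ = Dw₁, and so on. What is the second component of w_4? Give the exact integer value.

5430

w1 = Dv₀ = (5·0 + (-2)·0 + (-1)·1; (-2)·0 + 1·0 + 6·1; (-1)·0 + 6·0 + 6·1) = (-1, 6, 6)
w2 = Dw1 = (5·(-1) + (-2)·6 + (-1)·6; (-2)·(-1) + 1·6 + 6·6; (-1)·(-1) + 6·6 + 6·6) = (-23, 44, 73)
w3 = Dw2 = (-276, 528, 725)
w4 = Dw3 = (-3161, 5430, 7794)
The requested component of w4 is 5430.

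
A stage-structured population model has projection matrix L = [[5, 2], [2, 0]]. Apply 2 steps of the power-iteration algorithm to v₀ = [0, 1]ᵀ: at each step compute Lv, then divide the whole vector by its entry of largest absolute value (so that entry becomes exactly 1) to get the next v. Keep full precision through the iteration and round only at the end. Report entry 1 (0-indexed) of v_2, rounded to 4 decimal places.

Lv0 = (2.00000, 0.00000); divide by 2.00000 → v1 = (1.00000, 0.00000)
Lv1 = (5.00000, 2.00000); divide by 5.00000 → v2 = (1.00000, 0.40000)
Requested entry of v2: 4/10 = 0.4000

0.4000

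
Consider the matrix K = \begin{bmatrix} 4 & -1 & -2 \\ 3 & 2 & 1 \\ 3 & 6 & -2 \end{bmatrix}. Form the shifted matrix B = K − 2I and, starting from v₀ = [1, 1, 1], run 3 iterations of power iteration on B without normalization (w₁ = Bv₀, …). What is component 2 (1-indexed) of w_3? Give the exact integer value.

-47

B = K − 2I has rows (2, -1, -2); (3, 0, 1); (3, 6, -4)
w1 = Bv₀ = (2·1 + (-1)·1 + (-2)·1; 3·1 + 0·1 + 1·1; 3·1 + 6·1 + (-4)·1) = (-1, 4, 5)
w2 = Bw1 = (2·(-1) + (-1)·4 + (-2)·5; 3·(-1) + 0·4 + 1·5; 3·(-1) + 6·4 + (-4)·5) = (-16, 2, 1)
w3 = Bw2 = (-36, -47, -40)
Requested component of w3: -47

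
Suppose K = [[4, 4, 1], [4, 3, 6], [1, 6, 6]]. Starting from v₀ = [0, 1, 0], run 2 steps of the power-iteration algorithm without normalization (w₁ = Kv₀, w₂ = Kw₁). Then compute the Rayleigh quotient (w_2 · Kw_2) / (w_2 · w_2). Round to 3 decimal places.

λ ≈ 12.009

w1 = Kv₀ = (4·0 + 4·1 + 1·0; 4·0 + 3·1 + 6·0; 1·0 + 6·1 + 6·0) = (4, 3, 6)
w2 = Kw1 = (4·4 + 4·3 + 1·6; 4·4 + 3·3 + 6·6; 1·4 + 6·3 + 6·6) = (34, 61, 58)
Kw2 = (438, 667, 748)
w2·Kw2 = 34·438 + 61·667 + 58·748 = 98963; w2·w2 = 34·34 + 61·61 + 58·58 = 8241
λ ≈ 98963/8241 = 12.009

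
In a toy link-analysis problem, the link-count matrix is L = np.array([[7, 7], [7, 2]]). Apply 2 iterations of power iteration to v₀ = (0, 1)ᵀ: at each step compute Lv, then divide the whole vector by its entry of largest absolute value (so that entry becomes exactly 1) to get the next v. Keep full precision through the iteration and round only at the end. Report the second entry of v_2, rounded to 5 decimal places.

0.84127

Lv0 = (7.000000, 2.000000); divide by 7.000000 → v1 = (1.000000, 0.285714)
Lv1 = (9.000000, 7.571429); divide by 9.000000 → v2 = (1.000000, 0.841270)
Requested entry of v2: 53/63 = 0.84127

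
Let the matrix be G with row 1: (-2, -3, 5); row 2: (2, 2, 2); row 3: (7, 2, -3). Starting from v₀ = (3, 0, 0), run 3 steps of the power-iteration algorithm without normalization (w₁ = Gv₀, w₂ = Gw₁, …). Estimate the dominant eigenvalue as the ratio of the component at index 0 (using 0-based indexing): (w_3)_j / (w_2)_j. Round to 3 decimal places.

w1 = Gv₀ = (-6, 6, 21)
w2 = Gw1 = (99, 42, -93)
w3 = Gw2 = (-789, 96, 1056)
Ratio at component: -789 / 99 = -7.970

-7.970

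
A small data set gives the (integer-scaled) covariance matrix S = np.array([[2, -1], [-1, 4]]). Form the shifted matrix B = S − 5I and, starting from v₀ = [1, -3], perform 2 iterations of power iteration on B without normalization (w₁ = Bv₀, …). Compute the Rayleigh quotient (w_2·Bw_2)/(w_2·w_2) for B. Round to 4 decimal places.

-3.0000

B = S − 5I has rows (-3, -1); (-1, -1)
w1 = Bv₀ = (0, 2)
w2 = Bw1 = (-2, -2)
Bw2 = (8, 4)
w2·Bw2 = -24; w2·w2 = 8; μ ≈ -24/8 = -3.0000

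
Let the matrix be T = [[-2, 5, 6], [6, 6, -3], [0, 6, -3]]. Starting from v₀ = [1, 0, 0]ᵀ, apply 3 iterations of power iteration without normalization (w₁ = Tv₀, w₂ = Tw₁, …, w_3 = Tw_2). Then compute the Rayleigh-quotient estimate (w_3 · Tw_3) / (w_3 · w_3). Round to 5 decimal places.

w1 = Tv₀ = ((-2)·1 + 5·0 + 6·0; 6·1 + 6·0 + (-3)·0; 0·1 + 6·0 + (-3)·0) = (-2, 6, 0)
w2 = Tw1 = ((-2)·(-2) + 5·6 + 6·0; 6·(-2) + 6·6 + (-3)·0; 0·(-2) + 6·6 + (-3)·0) = (34, 24, 36)
w3 = Tw2 = (268, 240, 36)
Tw3 = (880, 2940, 1332)
w3·Tw3 = 268·880 + 240·2940 + 36·1332 = 989392; w3·w3 = 268·268 + 240·240 + 36·36 = 130720
λ ≈ 989392/130720 = 7.56879

7.56879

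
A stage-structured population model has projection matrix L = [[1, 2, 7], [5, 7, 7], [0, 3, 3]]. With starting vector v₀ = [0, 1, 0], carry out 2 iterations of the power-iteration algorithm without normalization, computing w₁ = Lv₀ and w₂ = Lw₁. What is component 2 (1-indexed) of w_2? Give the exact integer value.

w1 = Lv₀ = (2, 7, 3)
w2 = Lw1 = (37, 80, 30)
The requested component of w2 is 80.

80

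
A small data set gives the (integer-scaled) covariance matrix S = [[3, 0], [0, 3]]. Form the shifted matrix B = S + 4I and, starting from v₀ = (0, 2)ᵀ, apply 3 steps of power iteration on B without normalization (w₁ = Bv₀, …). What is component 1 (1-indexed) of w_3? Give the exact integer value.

0

B = S + 4I has rows (7, 0); (0, 7)
w1 = Bv₀ = (7·0 + 0·2; 0·0 + 7·2) = (0, 14)
w2 = Bw1 = (7·0 + 0·14; 0·0 + 7·14) = (0, 98)
w3 = Bw2 = (0, 686)
Requested component of w3: 0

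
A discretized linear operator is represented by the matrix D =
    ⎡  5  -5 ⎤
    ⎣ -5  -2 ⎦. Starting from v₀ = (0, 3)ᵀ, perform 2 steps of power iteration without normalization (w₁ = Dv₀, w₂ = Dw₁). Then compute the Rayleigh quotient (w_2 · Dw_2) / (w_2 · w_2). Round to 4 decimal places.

w1 = Dv₀ = (-15, -6)
w2 = Dw1 = (-45, 87)
Dw2 = (-660, 51)
w2·Dw2 = (-45)·(-660) + 87·51 = 34137; w2·w2 = (-45)·(-45) + 87·87 = 9594
λ ≈ 34137/9594 = 3.5582

3.5582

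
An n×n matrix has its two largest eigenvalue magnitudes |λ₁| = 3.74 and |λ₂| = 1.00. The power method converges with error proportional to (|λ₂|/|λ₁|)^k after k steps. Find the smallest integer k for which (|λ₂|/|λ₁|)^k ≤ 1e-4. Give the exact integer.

7

|λ₂/λ₁| = 1.00/3.74 = 0.26738
Need k ≥ ln(1e-4) / ln(0.26738) = -9.2103 / -1.3191 ≈ 6.982
Smallest integer k satisfying the bound: 7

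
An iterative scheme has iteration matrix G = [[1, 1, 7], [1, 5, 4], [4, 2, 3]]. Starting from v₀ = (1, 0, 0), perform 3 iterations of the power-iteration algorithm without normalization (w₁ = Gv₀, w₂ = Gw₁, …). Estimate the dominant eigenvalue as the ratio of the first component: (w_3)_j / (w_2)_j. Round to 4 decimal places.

5.9333

w1 = Gv₀ = (1, 1, 4)
w2 = Gw1 = (30, 22, 18)
w3 = Gw2 = (178, 212, 218)
Ratio at component: 178 / 30 = 5.9333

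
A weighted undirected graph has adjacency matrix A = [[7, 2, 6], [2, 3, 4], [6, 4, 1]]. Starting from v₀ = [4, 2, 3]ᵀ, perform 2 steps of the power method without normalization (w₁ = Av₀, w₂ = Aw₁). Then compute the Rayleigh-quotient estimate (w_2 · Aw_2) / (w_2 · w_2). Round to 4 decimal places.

12.3240

w1 = Av₀ = (50, 26, 35)
w2 = Aw1 = (612, 318, 439)
Aw2 = (7554, 3934, 5383)
w2·Aw2 = 612·7554 + 318·3934 + 439·5383 = 8237197; w2·w2 = 612·612 + 318·318 + 439·439 = 668389
λ ≈ 8237197/668389 = 12.3240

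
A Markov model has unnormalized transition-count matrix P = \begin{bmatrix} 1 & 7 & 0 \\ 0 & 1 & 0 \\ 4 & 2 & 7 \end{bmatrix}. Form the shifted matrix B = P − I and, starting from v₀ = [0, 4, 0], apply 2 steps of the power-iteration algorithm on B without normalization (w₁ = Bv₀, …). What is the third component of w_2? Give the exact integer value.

B = P − I has rows (0, 7, 0); (0, 0, 0); (4, 2, 6)
w1 = Bv₀ = (0·0 + 7·4 + 0·0; 0·0 + 0·4 + 0·0; 4·0 + 2·4 + 6·0) = (28, 0, 8)
w2 = Bw1 = (0·28 + 7·0 + 0·8; 0·28 + 0·0 + 0·8; 4·28 + 2·0 + 6·8) = (0, 0, 160)
Requested component of w2: 160

160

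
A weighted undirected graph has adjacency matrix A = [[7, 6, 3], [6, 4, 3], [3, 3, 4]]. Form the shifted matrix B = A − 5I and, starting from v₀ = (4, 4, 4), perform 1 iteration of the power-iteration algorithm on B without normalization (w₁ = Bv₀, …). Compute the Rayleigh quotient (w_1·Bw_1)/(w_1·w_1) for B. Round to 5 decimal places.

8.47143

B = A − 5I has rows (2, 6, 3); (6, -1, 3); (3, 3, -1)
w1 = Bv₀ = (44, 32, 20)
Bw1 = (340, 292, 208)
w1·Bw1 = 28464; w1·w1 = 3360; μ ≈ 28464/3360 = 8.47143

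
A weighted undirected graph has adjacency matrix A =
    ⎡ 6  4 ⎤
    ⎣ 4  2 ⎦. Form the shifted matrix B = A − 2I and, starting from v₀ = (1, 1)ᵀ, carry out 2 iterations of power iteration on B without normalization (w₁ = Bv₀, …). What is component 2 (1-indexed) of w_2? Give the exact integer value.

B = A − 2I has rows (4, 4); (4, 0)
w1 = Bv₀ = (8, 4)
w2 = Bw1 = (48, 32)
Requested component of w2: 32

32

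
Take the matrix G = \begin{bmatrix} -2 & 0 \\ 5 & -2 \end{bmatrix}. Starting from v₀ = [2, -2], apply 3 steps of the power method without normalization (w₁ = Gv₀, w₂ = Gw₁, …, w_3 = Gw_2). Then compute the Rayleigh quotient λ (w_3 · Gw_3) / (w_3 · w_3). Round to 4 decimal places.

λ ≈ -2.5802

w1 = Gv₀ = (-4, 14)
w2 = Gw1 = (8, -48)
w3 = Gw2 = (-16, 136)
Gw3 = (32, -352)
w3·Gw3 = (-16)·32 + 136·(-352) = -48384; w3·w3 = (-16)·(-16) + 136·136 = 18752
λ ≈ -48384/18752 = -2.5802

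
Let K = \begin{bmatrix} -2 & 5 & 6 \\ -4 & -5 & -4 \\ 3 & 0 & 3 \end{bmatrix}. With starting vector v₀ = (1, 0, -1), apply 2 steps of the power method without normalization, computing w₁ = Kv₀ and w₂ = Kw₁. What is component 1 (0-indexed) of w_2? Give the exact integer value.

32

w1 = Kv₀ = (-8, 0, 0)
w2 = Kw1 = (16, 32, -24)
The requested component of w2 is 32.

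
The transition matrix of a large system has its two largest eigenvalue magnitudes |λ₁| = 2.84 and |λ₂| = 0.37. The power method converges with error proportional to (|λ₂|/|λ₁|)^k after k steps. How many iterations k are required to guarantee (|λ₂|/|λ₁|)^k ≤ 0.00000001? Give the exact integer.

|λ₂/λ₁| = 0.37/2.84 = 0.13028
Need k ≥ ln(0.00000001) / ln(0.13028) = -18.4207 / -2.0381 ≈ 9.038
Smallest integer k satisfying the bound: 10

10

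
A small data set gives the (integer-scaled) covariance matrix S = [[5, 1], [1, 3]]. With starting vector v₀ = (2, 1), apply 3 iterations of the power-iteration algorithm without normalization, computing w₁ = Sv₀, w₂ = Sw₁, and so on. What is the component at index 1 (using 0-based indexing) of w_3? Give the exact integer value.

w1 = Sv₀ = (11, 5)
w2 = Sw1 = (60, 26)
w3 = Sw2 = (326, 138)
The requested component of w3 is 138.

138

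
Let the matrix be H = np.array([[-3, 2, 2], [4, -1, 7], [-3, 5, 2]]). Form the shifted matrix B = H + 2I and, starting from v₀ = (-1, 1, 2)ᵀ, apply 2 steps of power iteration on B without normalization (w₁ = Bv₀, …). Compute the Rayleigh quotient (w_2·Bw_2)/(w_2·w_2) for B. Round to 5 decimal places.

B = H + 2I has rows (-1, 2, 2); (4, 1, 7); (-3, 5, 4)
w1 = Bv₀ = (7, 11, 16)
w2 = Bw1 = (47, 151, 98)
Bw2 = (451, 1025, 1006)
w2·Bw2 = 274560; w2·w2 = 34614; μ ≈ 274560/34614 = 7.93205

7.93205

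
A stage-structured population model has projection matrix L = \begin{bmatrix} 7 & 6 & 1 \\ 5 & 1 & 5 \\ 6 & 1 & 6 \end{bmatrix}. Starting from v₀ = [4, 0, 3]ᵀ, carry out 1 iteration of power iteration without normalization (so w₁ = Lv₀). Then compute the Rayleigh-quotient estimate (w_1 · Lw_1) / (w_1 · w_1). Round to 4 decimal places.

w1 = Lv₀ = (31, 35, 42)
Lw1 = (469, 400, 473)
w1·Lw1 = 31·469 + 35·400 + 42·473 = 48405; w1·w1 = 31·31 + 35·35 + 42·42 = 3950
λ ≈ 48405/3950 = 12.2544

λ ≈ 12.2544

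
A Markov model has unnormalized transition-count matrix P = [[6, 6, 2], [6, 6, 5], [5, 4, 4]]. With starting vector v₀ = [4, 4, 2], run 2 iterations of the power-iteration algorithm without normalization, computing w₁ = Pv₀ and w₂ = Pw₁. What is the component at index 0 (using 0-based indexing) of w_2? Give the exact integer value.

w1 = Pv₀ = (6·4 + 6·4 + 2·2; 6·4 + 6·4 + 5·2; 5·4 + 4·4 + 4·2) = (52, 58, 44)
w2 = Pw1 = (6·52 + 6·58 + 2·44; 6·52 + 6·58 + 5·44; 5·52 + 4·58 + 4·44) = (748, 880, 668)
The requested component of w2 is 748.

748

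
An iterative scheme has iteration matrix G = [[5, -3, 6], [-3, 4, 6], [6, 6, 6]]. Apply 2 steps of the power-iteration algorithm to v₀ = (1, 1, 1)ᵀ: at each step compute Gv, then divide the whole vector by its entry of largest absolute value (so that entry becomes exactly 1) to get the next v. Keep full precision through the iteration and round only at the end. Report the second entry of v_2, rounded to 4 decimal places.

Gv0 = (8.00000, 7.00000, 18.00000); divide by 18.00000 → v1 = (0.44444, 0.38889, 1.00000)
Gv1 = (7.05556, 6.22222, 11.00000); divide by 11.00000 → v2 = (0.64141, 0.56566, 1.00000)
Requested entry of v2: 112/198 = 0.5657

0.5657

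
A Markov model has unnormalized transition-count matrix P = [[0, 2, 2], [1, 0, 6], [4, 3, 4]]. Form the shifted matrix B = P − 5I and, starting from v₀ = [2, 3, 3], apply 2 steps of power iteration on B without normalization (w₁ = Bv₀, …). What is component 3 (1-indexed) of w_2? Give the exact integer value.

B = P − 5I has rows (-5, 2, 2); (1, -5, 6); (4, 3, -1)
w1 = Bv₀ = (2, 5, 14)
w2 = Bw1 = (28, 61, 9)
Requested component of w2: 9

9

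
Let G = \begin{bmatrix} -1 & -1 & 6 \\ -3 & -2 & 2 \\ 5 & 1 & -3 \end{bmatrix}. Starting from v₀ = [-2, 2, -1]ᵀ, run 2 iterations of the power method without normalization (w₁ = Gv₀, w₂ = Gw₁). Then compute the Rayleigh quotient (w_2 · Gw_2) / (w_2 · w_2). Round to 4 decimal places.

λ ≈ 3.4555

w1 = Gv₀ = (-6, 0, -5)
w2 = Gw1 = (-24, 8, -15)
Gw2 = (-74, 26, -67)
w2·Gw2 = (-24)·(-74) + 8·26 + (-15)·(-67) = 2989; w2·w2 = (-24)·(-24) + 8·8 + (-15)·(-15) = 865
λ ≈ 2989/865 = 3.4555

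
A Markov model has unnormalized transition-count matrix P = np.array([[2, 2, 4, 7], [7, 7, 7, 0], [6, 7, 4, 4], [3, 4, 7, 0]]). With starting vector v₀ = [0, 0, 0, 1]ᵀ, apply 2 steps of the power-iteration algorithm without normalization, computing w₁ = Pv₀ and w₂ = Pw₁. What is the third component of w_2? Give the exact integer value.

w1 = Pv₀ = (2·0 + 2·0 + 4·0 + 7·1; 7·0 + 7·0 + 7·0 + 0·1; 6·0 + 7·0 + 4·0 + 4·1; 3·0 + 4·0 + 7·0 + 0·1) = (7, 0, 4, 0)
w2 = Pw1 = (2·7 + 2·0 + 4·4 + 7·0; 7·7 + 7·0 + 7·4 + 0·0; 6·7 + 7·0 + 4·4 + 4·0; 3·7 + 4·0 + 7·4 + 0·0) = (30, 77, 58, 49)
The requested component of w2 is 58.

58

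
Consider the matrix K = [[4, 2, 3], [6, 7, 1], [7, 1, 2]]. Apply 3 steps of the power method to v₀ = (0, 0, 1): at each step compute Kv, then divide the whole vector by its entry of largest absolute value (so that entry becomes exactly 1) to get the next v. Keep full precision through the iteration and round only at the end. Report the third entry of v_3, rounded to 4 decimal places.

0.6537

Kv0 = (3.00000, 1.00000, 2.00000); divide by 3.00000 → v1 = (1.00000, 0.33333, 0.66667)
Kv1 = (6.66667, 9.00000, 8.66667); divide by 9.00000 → v2 = (0.74074, 1.00000, 0.96296)
Kv2 = (7.85185, 12.40741, 8.11111); divide by 12.40741 → v3 = (0.63284, 1.00000, 0.65373)
Requested entry of v3: 219/335 = 0.6537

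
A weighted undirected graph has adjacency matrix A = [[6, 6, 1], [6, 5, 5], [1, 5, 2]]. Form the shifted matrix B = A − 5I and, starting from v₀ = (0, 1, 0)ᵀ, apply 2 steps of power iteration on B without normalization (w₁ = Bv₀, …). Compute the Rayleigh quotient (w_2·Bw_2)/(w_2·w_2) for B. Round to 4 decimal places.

B = A − 5I has rows (1, 6, 1); (6, 0, 5); (1, 5, -3)
w1 = Bv₀ = (6, 0, 5)
w2 = Bw1 = (11, 61, -9)
Bw2 = (368, 21, 343)
w2·Bw2 = 2242; w2·w2 = 3923; μ ≈ 2242/3923 = 0.5715

μ ≈ 0.5715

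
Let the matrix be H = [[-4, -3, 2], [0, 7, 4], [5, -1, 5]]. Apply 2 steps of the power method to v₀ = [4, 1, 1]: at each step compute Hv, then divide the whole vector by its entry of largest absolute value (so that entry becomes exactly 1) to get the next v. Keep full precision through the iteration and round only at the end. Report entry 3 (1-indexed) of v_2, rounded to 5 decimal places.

Hv0 = (-17.000000, 11.000000, 24.000000); divide by 24.000000 → v1 = (-0.708333, 0.458333, 1.000000)
Hv1 = (3.458333, 7.208333, 1.000000); divide by 7.208333 → v2 = (0.479769, 1.000000, 0.138728)
Requested entry of v2: 24/173 = 0.13873

0.13873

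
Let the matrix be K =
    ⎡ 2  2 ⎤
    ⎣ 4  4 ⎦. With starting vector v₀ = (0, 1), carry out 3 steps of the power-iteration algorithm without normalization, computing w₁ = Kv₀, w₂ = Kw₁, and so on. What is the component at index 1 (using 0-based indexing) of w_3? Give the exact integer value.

w1 = Kv₀ = (2·0 + 2·1; 4·0 + 4·1) = (2, 4)
w2 = Kw1 = (2·2 + 2·4; 4·2 + 4·4) = (12, 24)
w3 = Kw2 = (72, 144)
The requested component of w3 is 144.

144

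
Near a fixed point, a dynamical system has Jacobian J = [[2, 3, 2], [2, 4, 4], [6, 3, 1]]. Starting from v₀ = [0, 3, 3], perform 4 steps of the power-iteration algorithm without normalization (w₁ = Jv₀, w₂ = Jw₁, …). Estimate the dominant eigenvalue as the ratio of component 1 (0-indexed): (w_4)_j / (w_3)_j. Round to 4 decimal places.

w1 = Jv₀ = (2·0 + 3·3 + 2·3; 2·0 + 4·3 + 4·3; 6·0 + 3·3 + 1·3) = (15, 24, 12)
w2 = Jw1 = (2·15 + 3·24 + 2·12; 2·15 + 4·24 + 4·12; 6·15 + 3·24 + 1·12) = (126, 174, 174)
w3 = Jw2 = (1122, 1644, 1452)
w4 = Jw3 = (10080, 14628, 13116)
Ratio at component: 14628 / 1644 = 8.8978

λ ≈ 8.8978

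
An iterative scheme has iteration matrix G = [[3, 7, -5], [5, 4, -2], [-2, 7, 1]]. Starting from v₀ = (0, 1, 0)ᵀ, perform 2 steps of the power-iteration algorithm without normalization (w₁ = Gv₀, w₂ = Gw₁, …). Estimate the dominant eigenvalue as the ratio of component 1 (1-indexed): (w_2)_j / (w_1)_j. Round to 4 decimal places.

w1 = Gv₀ = (3·0 + 7·1 + (-5)·0; 5·0 + 4·1 + (-2)·0; (-2)·0 + 7·1 + 1·0) = (7, 4, 7)
w2 = Gw1 = (3·7 + 7·4 + (-5)·7; 5·7 + 4·4 + (-2)·7; (-2)·7 + 7·4 + 1·7) = (14, 37, 21)
Ratio at component: 14 / 7 = 2.0000

2.0000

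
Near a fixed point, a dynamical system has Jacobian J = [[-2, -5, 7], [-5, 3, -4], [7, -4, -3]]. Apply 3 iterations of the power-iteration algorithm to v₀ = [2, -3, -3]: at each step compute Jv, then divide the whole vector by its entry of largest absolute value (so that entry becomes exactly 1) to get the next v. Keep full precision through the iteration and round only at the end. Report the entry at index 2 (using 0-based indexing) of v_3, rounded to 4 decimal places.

1.0000

Jv0 = (-10.00000, -7.00000, 35.00000); divide by 35.00000 → v1 = (-0.28571, -0.20000, 1.00000)
Jv1 = (8.57143, -3.17143, -4.20000); divide by 8.57143 → v2 = (1.00000, -0.37000, -0.49000)
Jv2 = (-3.58000, -4.15000, 9.95000); divide by 9.95000 → v3 = (-0.35980, -0.41709, 1.00000)
Requested entry of v3: 2985/2985 = 1.0000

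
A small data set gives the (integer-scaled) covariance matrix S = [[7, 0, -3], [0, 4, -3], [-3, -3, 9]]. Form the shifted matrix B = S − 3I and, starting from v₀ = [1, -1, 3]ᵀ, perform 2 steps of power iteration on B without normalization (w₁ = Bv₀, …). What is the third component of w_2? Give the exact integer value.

153

B = S − 3I has rows (4, 0, -3); (0, 1, -3); (-3, -3, 6)
w1 = Bv₀ = (4·1 + 0·(-1) + (-3)·3; 0·1 + 1·(-1) + (-3)·3; (-3)·1 + (-3)·(-1) + 6·3) = (-5, -10, 18)
w2 = Bw1 = (4·(-5) + 0·(-10) + (-3)·18; 0·(-5) + 1·(-10) + (-3)·18; (-3)·(-5) + (-3)·(-10) + 6·18) = (-74, -64, 153)
Requested component of w2: 153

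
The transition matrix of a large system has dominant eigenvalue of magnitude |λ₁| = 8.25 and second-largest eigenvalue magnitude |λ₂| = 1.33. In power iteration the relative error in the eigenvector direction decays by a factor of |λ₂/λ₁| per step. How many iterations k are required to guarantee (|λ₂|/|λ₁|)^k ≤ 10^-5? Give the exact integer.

7

|λ₂/λ₁| = 1.33/8.25 = 0.16121
Need k ≥ ln(10^-5) / ln(0.16121) = -11.5129 / -1.8250 ≈ 6.308
Smallest integer k satisfying the bound: 7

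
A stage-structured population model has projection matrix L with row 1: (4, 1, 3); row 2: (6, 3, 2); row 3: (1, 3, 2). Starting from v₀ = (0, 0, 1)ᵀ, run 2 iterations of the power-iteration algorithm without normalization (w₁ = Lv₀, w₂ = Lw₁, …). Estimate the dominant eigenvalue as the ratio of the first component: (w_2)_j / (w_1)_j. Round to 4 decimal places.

w1 = Lv₀ = (3, 2, 2)
w2 = Lw1 = (20, 28, 13)
Ratio at component: 20 / 3 = 6.6667

λ ≈ 6.6667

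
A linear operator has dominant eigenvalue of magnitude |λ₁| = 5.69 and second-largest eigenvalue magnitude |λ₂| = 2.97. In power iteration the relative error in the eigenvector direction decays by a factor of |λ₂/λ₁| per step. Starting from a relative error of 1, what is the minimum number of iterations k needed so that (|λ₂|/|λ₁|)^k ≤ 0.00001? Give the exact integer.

18

|λ₂/λ₁| = 2.97/5.69 = 0.52197
Need k ≥ ln(0.00001) / ln(0.52197) = -11.5129 / -0.6501 ≈ 17.708
Smallest integer k satisfying the bound: 18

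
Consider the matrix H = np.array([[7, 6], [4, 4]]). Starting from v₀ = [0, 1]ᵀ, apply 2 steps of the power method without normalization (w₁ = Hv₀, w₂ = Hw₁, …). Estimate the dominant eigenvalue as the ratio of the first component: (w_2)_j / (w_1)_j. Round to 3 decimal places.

w1 = Hv₀ = (7·0 + 6·1; 4·0 + 4·1) = (6, 4)
w2 = Hw1 = (7·6 + 6·4; 4·6 + 4·4) = (66, 40)
Ratio at component: 66 / 6 = 11.000

λ ≈ 11.000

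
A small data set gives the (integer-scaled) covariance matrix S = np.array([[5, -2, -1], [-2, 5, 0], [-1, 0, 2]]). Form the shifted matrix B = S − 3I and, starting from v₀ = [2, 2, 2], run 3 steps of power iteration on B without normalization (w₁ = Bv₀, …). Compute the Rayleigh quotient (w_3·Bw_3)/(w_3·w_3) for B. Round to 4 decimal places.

μ ≈ 2.5811

B = S − 3I has rows (2, -2, -1); (-2, 2, 0); (-1, 0, -1)
w1 = Bv₀ = (-2, 0, -4)
w2 = Bw1 = (0, 4, 6)
w3 = Bw2 = (-14, 8, -6)
Bw3 = (-38, 44, 20)
w3·Bw3 = 764; w3·w3 = 296; μ ≈ 764/296 = 2.5811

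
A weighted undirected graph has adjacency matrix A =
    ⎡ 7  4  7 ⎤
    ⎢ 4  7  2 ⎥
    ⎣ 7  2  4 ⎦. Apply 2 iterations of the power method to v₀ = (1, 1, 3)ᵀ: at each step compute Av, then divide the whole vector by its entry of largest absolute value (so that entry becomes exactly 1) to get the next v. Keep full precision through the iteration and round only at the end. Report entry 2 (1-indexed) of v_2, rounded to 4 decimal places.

0.6583

Av0 = (32.00000, 17.00000, 21.00000); divide by 32.00000 → v1 = (1.00000, 0.53125, 0.65625)
Av1 = (13.71875, 9.03125, 10.68750); divide by 13.71875 → v2 = (1.00000, 0.65831, 0.77904)
Requested entry of v2: 289/439 = 0.6583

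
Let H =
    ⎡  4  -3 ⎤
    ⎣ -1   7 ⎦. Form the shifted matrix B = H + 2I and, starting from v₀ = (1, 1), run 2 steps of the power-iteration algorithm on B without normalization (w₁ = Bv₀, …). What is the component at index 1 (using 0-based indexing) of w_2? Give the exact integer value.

B = H + 2I has rows (6, -3); (-1, 9)
w1 = Bv₀ = (3, 8)
w2 = Bw1 = (-6, 69)
Requested component of w2: 69

69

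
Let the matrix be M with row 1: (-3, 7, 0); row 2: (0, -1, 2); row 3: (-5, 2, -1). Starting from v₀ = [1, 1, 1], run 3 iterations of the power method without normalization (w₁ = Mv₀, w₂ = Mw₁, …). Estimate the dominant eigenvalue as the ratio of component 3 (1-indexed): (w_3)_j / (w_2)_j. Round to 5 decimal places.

λ ≈ -1.50000

w1 = Mv₀ = ((-3)·1 + 7·1 + 0·1; 0·1 + (-1)·1 + 2·1; (-5)·1 + 2·1 + (-1)·1) = (4, 1, -4)
w2 = Mw1 = ((-3)·4 + 7·1 + 0·(-4); 0·4 + (-1)·1 + 2·(-4); (-5)·4 + 2·1 + (-1)·(-4)) = (-5, -9, -14)
w3 = Mw2 = (-48, -19, 21)
Ratio at component: 21 / -14 = -1.50000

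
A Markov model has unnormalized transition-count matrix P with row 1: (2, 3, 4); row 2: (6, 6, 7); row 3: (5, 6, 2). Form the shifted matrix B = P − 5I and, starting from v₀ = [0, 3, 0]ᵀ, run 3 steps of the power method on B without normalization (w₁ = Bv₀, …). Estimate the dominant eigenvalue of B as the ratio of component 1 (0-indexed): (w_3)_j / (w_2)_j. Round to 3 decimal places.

B = P − 5I has rows (-3, 3, 4); (6, 1, 7); (5, 6, -3)
w1 = Bv₀ = (9, 3, 18)
w2 = Bw1 = (54, 183, 9)
w3 = Bw2 = (423, 570, 1341)
Ratio: 570/183 = 3.115

μ ≈ 3.115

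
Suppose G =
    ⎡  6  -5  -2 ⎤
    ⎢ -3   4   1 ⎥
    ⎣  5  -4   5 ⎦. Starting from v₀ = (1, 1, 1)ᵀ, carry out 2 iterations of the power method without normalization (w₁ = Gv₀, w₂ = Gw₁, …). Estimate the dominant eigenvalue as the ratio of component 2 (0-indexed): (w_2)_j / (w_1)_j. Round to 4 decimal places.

w1 = Gv₀ = (-1, 2, 6)
w2 = Gw1 = (-28, 17, 17)
Ratio at component: 17 / 6 = 2.8333

2.8333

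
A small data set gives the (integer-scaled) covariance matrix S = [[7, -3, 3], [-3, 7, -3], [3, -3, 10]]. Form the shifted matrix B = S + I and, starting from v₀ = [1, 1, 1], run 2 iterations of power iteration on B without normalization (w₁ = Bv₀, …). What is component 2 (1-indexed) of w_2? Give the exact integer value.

-41

B = S + I has rows (8, -3, 3); (-3, 8, -3); (3, -3, 11)
w1 = Bv₀ = (8·1 + (-3)·1 + 3·1; (-3)·1 + 8·1 + (-3)·1; 3·1 + (-3)·1 + 11·1) = (8, 2, 11)
w2 = Bw1 = (8·8 + (-3)·2 + 3·11; (-3)·8 + 8·2 + (-3)·11; 3·8 + (-3)·2 + 11·11) = (91, -41, 139)
Requested component of w2: -41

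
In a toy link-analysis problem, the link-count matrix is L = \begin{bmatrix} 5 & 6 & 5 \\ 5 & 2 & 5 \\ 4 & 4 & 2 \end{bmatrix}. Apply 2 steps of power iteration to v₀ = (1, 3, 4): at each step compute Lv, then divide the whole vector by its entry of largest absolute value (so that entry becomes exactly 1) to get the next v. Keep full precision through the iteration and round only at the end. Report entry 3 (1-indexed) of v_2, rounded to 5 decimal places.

Lv0 = (43.000000, 31.000000, 24.000000); divide by 43.000000 → v1 = (1.000000, 0.720930, 0.558140)
Lv1 = (12.116279, 9.232558, 8.000000); divide by 12.116279 → v2 = (1.000000, 0.761996, 0.660269)
Requested entry of v2: 344/521 = 0.66027

0.66027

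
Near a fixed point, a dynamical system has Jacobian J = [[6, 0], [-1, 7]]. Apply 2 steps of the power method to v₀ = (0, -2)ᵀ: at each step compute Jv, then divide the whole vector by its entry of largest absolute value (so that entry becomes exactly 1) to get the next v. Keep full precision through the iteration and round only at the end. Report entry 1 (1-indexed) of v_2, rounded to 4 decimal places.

Jv0 = (0.00000, -14.00000); divide by -14.00000 → v1 = (0.00000, 1.00000)
Jv1 = (0.00000, 7.00000); divide by 7.00000 → v2 = (0.00000, 1.00000)
Requested entry of v2: 0/-98 = 0.0000

0.0000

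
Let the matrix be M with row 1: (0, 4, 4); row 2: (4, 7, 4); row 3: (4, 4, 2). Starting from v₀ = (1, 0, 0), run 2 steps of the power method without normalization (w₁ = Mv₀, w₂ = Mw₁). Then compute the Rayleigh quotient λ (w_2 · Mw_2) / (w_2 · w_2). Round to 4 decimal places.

w1 = Mv₀ = (0·1 + 4·0 + 4·0; 4·1 + 7·0 + 4·0; 4·1 + 4·0 + 2·0) = (0, 4, 4)
w2 = Mw1 = (0·0 + 4·4 + 4·4; 4·0 + 7·4 + 4·4; 4·0 + 4·4 + 2·4) = (32, 44, 24)
Mw2 = (272, 532, 352)
w2·Mw2 = 32·272 + 44·532 + 24·352 = 40560; w2·w2 = 32·32 + 44·44 + 24·24 = 3536
λ ≈ 40560/3536 = 11.4706

11.4706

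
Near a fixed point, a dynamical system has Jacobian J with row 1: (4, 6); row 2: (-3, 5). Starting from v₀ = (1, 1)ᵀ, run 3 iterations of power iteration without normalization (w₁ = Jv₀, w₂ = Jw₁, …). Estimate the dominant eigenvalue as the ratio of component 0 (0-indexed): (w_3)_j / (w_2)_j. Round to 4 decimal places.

w1 = Jv₀ = (4·1 + 6·1; (-3)·1 + 5·1) = (10, 2)
w2 = Jw1 = (4·10 + 6·2; (-3)·10 + 5·2) = (52, -20)
w3 = Jw2 = (88, -256)
Ratio at component: 88 / 52 = 1.6923

1.6923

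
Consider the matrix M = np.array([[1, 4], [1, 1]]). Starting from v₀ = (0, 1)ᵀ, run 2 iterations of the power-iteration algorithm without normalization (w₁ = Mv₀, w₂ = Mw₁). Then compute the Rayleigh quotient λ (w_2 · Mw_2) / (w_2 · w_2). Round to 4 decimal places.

λ ≈ 3.2472

w1 = Mv₀ = (1·0 + 4·1; 1·0 + 1·1) = (4, 1)
w2 = Mw1 = (1·4 + 4·1; 1·4 + 1·1) = (8, 5)
Mw2 = (28, 13)
w2·Mw2 = 8·28 + 5·13 = 289; w2·w2 = 8·8 + 5·5 = 89
λ ≈ 289/89 = 3.2472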